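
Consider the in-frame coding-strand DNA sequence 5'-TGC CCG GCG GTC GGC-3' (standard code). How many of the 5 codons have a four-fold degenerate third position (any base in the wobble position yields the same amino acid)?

Codon 1 TGC (Cys): third position 2-fold.
Codon 2 CCG (Pro): third position 4-fold.
Codon 3 GCG (Ala): third position 4-fold.
Codon 4 GTC (Val): third position 4-fold.
Codon 5 GGC (Gly): third position 4-fold.
Four-fold degenerate third positions: 4.

4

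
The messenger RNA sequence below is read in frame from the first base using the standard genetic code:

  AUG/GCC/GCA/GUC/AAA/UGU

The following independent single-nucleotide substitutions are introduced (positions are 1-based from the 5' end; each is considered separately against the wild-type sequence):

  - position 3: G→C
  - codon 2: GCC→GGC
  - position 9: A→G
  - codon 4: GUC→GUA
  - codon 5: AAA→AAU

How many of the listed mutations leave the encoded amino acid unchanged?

2

Codon 1: AUG (Met) → AUC (Ile) — missense.
Codon 2: GCC (Ala) → GGC (Gly) — missense.
Codon 3: GCA (Ala) → GCG (Ala) — synonymous.
Codon 4: GUC (Val) → GUA (Val) — synonymous.
Codon 5: AAA (Lys) → AAU (Asn) — missense.
Synonymous: 2 of 5.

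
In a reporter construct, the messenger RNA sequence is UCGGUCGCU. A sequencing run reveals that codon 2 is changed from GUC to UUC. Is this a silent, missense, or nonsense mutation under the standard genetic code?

Position 4 falls in codon 2: GUC → Val.
After the substitution the codon is UUC → Phe.
Val ≠ Phe, so this is a missense mutation.

missense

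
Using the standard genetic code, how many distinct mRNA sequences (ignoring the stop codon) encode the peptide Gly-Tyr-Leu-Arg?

Gly: 4 codons.
Tyr: 2 codons.
Leu: 6 codons.
Arg: 6 codons.
4 × 2 × 6 × 6 = 288.

288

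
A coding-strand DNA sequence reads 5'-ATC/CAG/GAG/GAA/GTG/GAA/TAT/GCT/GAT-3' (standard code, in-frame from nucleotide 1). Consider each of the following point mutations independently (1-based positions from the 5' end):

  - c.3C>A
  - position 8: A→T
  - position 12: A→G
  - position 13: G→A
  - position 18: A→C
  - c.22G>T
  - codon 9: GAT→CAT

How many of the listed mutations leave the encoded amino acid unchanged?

Codon 1: ATC (Ile) → ATA (Ile) — synonymous.
Codon 3: GAG (Glu) → GTG (Val) — missense.
Codon 4: GAA (Glu) → GAG (Glu) — synonymous.
Codon 5: GTG (Val) → ATG (Met) — missense.
Codon 6: GAA (Glu) → GAC (Asp) — missense.
Codon 8: GCT (Ala) → TCT (Ser) — missense.
Codon 9: GAT (Asp) → CAT (His) — missense.
Synonymous: 2 of 7.

2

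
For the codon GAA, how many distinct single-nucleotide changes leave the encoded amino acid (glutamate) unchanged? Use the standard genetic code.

1

Position 1: none → 0 synonymous.
Position 2: none → 0 synonymous.
Position 3: GAG → 1 synonymous.
Total: 0 + 0 + 1 = 1.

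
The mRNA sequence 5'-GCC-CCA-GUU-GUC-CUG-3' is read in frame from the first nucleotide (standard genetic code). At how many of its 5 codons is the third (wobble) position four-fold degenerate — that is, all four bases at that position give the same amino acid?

Codon 1 GCC (Ala): third position 4-fold.
Codon 2 CCA (Pro): third position 4-fold.
Codon 3 GUU (Val): third position 4-fold.
Codon 4 GUC (Val): third position 4-fold.
Codon 5 CUG (Leu): third position 4-fold.
Four-fold degenerate third positions: 5.

5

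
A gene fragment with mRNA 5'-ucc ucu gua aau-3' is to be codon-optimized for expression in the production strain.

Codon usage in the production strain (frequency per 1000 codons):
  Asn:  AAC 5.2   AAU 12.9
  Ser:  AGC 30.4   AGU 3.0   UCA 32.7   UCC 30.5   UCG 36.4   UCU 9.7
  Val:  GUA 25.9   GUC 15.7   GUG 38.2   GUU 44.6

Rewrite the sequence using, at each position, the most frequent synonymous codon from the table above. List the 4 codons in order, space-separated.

UCG UCG GUU AAU

Codon 1 (Ser): best is UCG at 36.4.
Codon 2 (Ser): best is UCG at 36.4.
Codon 3 (Val): best is GUU at 44.6.
Codon 4 (Asn): best is AAU at 12.9.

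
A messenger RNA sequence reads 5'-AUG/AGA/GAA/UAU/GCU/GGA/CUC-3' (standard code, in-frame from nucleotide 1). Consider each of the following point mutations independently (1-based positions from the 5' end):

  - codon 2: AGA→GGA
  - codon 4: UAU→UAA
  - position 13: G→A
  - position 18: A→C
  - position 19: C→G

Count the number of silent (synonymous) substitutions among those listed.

1

Codon 2: AGA (Arg) → GGA (Gly) — missense.
Codon 4: UAU (Tyr) → UAA (Stop) — nonsense.
Codon 5: GCU (Ala) → ACU (Thr) — missense.
Codon 6: GGA (Gly) → GGC (Gly) — synonymous.
Codon 7: CUC (Leu) → GUC (Val) — missense.
Synonymous: 1 of 5.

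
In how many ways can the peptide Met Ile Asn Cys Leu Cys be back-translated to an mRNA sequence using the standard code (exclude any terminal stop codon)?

144

Met: 1 codon.
Ile: 3 codons.
Asn: 2 codons.
Cys: 2 codons.
Leu: 6 codons.
Cys: 2 codons.
1 × 3 × 2 × 2 × 6 × 2 = 144.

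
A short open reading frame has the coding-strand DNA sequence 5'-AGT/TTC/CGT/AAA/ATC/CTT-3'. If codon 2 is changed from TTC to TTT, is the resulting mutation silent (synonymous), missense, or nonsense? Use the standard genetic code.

silent

Position 6 falls in codon 2: TTC → Phe.
After the substitution the codon is TTT → Phe.
Both encode Phe, so the change is synonymous.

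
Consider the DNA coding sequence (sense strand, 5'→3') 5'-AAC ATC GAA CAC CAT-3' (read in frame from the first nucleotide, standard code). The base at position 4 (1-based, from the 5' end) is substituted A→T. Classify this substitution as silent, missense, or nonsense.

missense

Position 4 falls in codon 2: ATC → Ile.
After the substitution the codon is TTC → Phe.
Ile ≠ Phe, so this is a missense mutation.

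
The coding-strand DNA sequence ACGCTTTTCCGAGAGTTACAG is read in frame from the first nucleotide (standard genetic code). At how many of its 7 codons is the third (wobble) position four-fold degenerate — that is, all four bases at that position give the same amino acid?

3

Codon 1 ACG (Thr): third position 4-fold.
Codon 2 CTT (Leu): third position 4-fold.
Codon 3 TTC (Phe): third position 2-fold.
Codon 4 CGA (Arg): third position 4-fold.
Codon 5 GAG (Glu): third position 2-fold.
Codon 6 TTA (Leu): third position 2-fold.
Codon 7 CAG (Gln): third position 2-fold.
Four-fold degenerate third positions: 3.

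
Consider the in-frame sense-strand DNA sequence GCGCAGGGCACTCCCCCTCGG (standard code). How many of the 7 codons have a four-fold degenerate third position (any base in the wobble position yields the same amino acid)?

Codon 1 GCG (Ala): third position 4-fold.
Codon 2 CAG (Gln): third position 2-fold.
Codon 3 GGC (Gly): third position 4-fold.
Codon 4 ACT (Thr): third position 4-fold.
Codon 5 CCC (Pro): third position 4-fold.
Codon 6 CCT (Pro): third position 4-fold.
Codon 7 CGG (Arg): third position 4-fold.
Four-fold degenerate third positions: 6.

6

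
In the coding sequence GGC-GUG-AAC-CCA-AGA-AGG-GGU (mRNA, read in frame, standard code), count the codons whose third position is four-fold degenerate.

4

Codon 1 GGC (Gly): third position 4-fold.
Codon 2 GUG (Val): third position 4-fold.
Codon 3 AAC (Asn): third position 2-fold.
Codon 4 CCA (Pro): third position 4-fold.
Codon 5 AGA (Arg): third position 2-fold.
Codon 6 AGG (Arg): third position 2-fold.
Codon 7 GGU (Gly): third position 4-fold.
Four-fold degenerate third positions: 4.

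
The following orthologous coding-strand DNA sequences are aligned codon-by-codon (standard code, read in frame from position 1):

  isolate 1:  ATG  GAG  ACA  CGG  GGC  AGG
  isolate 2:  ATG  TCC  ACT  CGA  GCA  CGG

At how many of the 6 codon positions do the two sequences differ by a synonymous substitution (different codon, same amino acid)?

Codon 1: ATG Met / ATG Met — identical.
Codon 2: GAG Glu / TCC Ser — nonsynonymous.
Codon 3: ACA Thr / ACT Thr — synonymous.
Codon 4: CGG Arg / CGA Arg — synonymous.
Codon 5: GGC Gly / GCA Ala — nonsynonymous.
Codon 6: AGG Arg / CGG Arg — synonymous.
Synonymous differences: 3.

3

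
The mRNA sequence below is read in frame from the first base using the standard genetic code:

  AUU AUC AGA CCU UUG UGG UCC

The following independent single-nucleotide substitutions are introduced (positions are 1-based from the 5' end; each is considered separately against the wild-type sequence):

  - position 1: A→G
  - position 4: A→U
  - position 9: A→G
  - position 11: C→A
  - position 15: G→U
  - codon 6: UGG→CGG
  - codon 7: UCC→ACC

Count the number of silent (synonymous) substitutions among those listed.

1

Codon 1: AUU (Ile) → GUU (Val) — missense.
Codon 2: AUC (Ile) → UUC (Phe) — missense.
Codon 3: AGA (Arg) → AGG (Arg) — synonymous.
Codon 4: CCU (Pro) → CAU (His) — missense.
Codon 5: UUG (Leu) → UUU (Phe) — missense.
Codon 6: UGG (Trp) → CGG (Arg) — missense.
Codon 7: UCC (Ser) → ACC (Thr) — missense.
Synonymous: 1 of 7.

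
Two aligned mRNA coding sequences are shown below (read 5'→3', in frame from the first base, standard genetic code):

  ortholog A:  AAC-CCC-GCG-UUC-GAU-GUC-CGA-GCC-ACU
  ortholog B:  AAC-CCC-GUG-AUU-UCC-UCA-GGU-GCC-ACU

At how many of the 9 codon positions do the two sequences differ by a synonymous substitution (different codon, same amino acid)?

0

Codon 1: AAC Asn / AAC Asn — identical.
Codon 2: CCC Pro / CCC Pro — identical.
Codon 3: GCG Ala / GUG Val — nonsynonymous.
Codon 4: UUC Phe / AUU Ile — nonsynonymous.
Codon 5: GAU Asp / UCC Ser — nonsynonymous.
Codon 6: GUC Val / UCA Ser — nonsynonymous.
Codon 7: CGA Arg / GGU Gly — nonsynonymous.
Codon 8: GCC Ala / GCC Ala — identical.
Codon 9: ACU Thr / ACU Thr — identical.
Synonymous differences: 0.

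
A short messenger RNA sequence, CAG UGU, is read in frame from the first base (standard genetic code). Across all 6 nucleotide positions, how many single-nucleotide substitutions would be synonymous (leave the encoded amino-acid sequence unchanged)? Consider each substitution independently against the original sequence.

2

Codon 1 (CAG, Gln): 1 synonymous substitution.
Codon 2 (UGU, Cys): 1 synonymous substitution.
Total: 1 + 1 = 2.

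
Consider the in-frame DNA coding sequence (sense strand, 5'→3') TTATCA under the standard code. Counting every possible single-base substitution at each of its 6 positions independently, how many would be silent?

5

Codon 1 (TTA, Leu): 2 synonymous substitutions.
Codon 2 (TCA, Ser): 3 synonymous substitutions.
Total: 2 + 3 = 5.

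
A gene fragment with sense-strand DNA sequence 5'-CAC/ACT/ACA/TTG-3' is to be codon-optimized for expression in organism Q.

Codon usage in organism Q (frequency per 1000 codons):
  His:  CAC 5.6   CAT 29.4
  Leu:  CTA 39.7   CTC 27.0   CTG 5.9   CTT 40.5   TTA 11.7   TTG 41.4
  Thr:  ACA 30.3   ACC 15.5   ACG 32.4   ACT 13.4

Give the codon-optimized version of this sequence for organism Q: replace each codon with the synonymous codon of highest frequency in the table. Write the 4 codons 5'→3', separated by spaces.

Codon 1 (His): best is CAT at 29.4.
Codon 2 (Thr): best is ACG at 32.4.
Codon 3 (Thr): best is ACG at 32.4.
Codon 4 (Leu): best is TTG at 41.4.

CAT ACG ACG TTG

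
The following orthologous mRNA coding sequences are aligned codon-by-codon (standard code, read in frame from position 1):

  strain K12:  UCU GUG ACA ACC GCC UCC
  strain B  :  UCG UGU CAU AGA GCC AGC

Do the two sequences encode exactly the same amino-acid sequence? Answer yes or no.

no

Codon 1: UCU Ser / UCG Ser — synonymous.
Codon 2: GUG Val / UGU Cys — nonsynonymous.
Codon 3: ACA Thr / CAU His — nonsynonymous.
Codon 4: ACC Thr / AGA Arg — nonsynonymous.
Codon 5: GCC Ala / GCC Ala — identical.
Codon 6: UCC Ser / AGC Ser — synonymous.
Nonsynonymous differences: 3 → different protein.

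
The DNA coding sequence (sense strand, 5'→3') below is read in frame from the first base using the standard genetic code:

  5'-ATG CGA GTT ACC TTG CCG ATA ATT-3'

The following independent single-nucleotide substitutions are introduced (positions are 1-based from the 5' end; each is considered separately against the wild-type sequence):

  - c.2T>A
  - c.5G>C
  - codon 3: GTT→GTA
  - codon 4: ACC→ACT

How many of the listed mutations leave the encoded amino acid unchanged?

Codon 1: ATG (Met) → AAG (Lys) — missense.
Codon 2: CGA (Arg) → CCA (Pro) — missense.
Codon 3: GTT (Val) → GTA (Val) — synonymous.
Codon 4: ACC (Thr) → ACT (Thr) — synonymous.
Synonymous: 2 of 4.

2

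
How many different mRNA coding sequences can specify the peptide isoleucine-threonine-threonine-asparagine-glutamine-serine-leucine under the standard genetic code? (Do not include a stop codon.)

6912

Ile: 3 codons.
Thr: 4 codons.
Thr: 4 codons.
Asn: 2 codons.
Gln: 2 codons.
Ser: 6 codons.
Leu: 6 codons.
3 × 4 × 4 × 2 × 2 × 6 × 6 = 6912.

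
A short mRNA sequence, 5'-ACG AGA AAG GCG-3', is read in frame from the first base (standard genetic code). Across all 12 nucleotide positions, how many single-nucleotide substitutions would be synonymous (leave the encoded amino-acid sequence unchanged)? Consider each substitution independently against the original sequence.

Codon 1 (ACG, Thr): 3 synonymous substitutions.
Codon 2 (AGA, Arg): 2 synonymous substitutions.
Codon 3 (AAG, Lys): 1 synonymous substitution.
Codon 4 (GCG, Ala): 3 synonymous substitutions.
Total: 3 + 2 + 1 + 3 = 9.

9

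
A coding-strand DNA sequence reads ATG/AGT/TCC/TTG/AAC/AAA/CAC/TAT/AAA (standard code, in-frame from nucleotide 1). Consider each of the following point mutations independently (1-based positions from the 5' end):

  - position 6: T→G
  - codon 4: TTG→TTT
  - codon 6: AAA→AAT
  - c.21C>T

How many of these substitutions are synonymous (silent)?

1

Codon 2: AGT (Ser) → AGG (Arg) — missense.
Codon 4: TTG (Leu) → TTT (Phe) — missense.
Codon 6: AAA (Lys) → AAT (Asn) — missense.
Codon 7: CAC (His) → CAT (His) — synonymous.
Synonymous: 1 of 4.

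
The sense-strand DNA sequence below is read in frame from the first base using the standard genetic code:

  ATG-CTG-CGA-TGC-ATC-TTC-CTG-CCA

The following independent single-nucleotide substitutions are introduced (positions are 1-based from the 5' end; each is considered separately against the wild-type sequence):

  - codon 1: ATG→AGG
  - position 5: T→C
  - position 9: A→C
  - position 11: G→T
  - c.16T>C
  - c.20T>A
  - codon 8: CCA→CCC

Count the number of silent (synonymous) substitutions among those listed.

2

Codon 1: ATG (Met) → AGG (Arg) — missense.
Codon 2: CTG (Leu) → CCG (Pro) — missense.
Codon 3: CGA (Arg) → CGC (Arg) — synonymous.
Codon 4: TGC (Cys) → TTC (Phe) — missense.
Codon 6: TTC (Phe) → CTC (Leu) — missense.
Codon 7: CTG (Leu) → CAG (Gln) — missense.
Codon 8: CCA (Pro) → CCC (Pro) — synonymous.
Synonymous: 2 of 7.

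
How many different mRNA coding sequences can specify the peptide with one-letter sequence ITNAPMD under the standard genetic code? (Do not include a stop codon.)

Ile: 3 codons.
Thr: 4 codons.
Asn: 2 codons.
Ala: 4 codons.
Pro: 4 codons.
Met: 1 codon.
Asp: 2 codons.
3 × 4 × 2 × 4 × 4 × 1 × 2 = 768.

768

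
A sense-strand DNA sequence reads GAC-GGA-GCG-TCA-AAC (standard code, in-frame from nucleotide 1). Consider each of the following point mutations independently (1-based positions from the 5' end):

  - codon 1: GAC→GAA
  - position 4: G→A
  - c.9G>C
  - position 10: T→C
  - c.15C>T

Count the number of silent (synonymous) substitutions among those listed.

2

Codon 1: GAC (Asp) → GAA (Glu) — missense.
Codon 2: GGA (Gly) → AGA (Arg) — missense.
Codon 3: GCG (Ala) → GCC (Ala) — synonymous.
Codon 4: TCA (Ser) → CCA (Pro) — missense.
Codon 5: AAC (Asn) → AAT (Asn) — synonymous.
Synonymous: 2 of 5.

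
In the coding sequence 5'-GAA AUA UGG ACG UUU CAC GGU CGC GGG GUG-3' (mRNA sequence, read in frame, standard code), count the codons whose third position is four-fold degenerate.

5

Codon 1 GAA (Glu): third position 2-fold.
Codon 2 AUA (Ile): third position 3-fold.
Codon 3 UGG (Trp): third position 1-fold.
Codon 4 ACG (Thr): third position 4-fold.
Codon 5 UUU (Phe): third position 2-fold.
Codon 6 CAC (His): third position 2-fold.
Codon 7 GGU (Gly): third position 4-fold.
Codon 8 CGC (Arg): third position 4-fold.
Codon 9 GGG (Gly): third position 4-fold.
Codon 10 GUG (Val): third position 4-fold.
Four-fold degenerate third positions: 5.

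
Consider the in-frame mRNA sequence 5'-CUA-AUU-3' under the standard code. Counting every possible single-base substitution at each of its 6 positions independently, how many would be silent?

Codon 1 (CUA, Leu): 4 synonymous substitutions.
Codon 2 (AUU, Ile): 2 synonymous substitutions.
Total: 4 + 2 = 6.

6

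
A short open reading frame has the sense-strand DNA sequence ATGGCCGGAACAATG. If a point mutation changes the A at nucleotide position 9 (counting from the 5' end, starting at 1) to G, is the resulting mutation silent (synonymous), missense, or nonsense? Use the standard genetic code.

Position 9 falls in codon 3: GGA → Gly.
After the substitution the codon is GGG → Gly.
Both encode Gly, so the change is synonymous.

silent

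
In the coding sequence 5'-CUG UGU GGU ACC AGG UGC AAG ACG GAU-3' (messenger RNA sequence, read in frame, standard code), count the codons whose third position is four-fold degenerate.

Codon 1 CUG (Leu): third position 4-fold.
Codon 2 UGU (Cys): third position 2-fold.
Codon 3 GGU (Gly): third position 4-fold.
Codon 4 ACC (Thr): third position 4-fold.
Codon 5 AGG (Arg): third position 2-fold.
Codon 6 UGC (Cys): third position 2-fold.
Codon 7 AAG (Lys): third position 2-fold.
Codon 8 ACG (Thr): third position 4-fold.
Codon 9 GAU (Asp): third position 2-fold.
Four-fold degenerate third positions: 4.

4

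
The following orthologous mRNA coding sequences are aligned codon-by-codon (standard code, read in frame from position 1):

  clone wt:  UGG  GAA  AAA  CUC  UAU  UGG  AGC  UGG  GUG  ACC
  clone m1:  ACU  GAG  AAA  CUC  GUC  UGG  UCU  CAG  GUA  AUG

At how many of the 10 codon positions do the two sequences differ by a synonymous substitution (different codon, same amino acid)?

3

Codon 1: UGG Trp / ACU Thr — nonsynonymous.
Codon 2: GAA Glu / GAG Glu — synonymous.
Codon 3: AAA Lys / AAA Lys — identical.
Codon 4: CUC Leu / CUC Leu — identical.
Codon 5: UAU Tyr / GUC Val — nonsynonymous.
Codon 6: UGG Trp / UGG Trp — identical.
Codon 7: AGC Ser / UCU Ser — synonymous.
Codon 8: UGG Trp / CAG Gln — nonsynonymous.
Codon 9: GUG Val / GUA Val — synonymous.
Codon 10: ACC Thr / AUG Met — nonsynonymous.
Synonymous differences: 3.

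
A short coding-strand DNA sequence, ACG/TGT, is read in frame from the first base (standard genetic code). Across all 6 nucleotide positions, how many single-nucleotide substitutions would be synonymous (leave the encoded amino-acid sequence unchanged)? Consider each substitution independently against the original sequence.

4

Codon 1 (ACG, Thr): 3 synonymous substitutions.
Codon 2 (TGT, Cys): 1 synonymous substitution.
Total: 3 + 1 = 4.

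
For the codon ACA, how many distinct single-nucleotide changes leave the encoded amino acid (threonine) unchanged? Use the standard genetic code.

3

Position 1: none → 0 synonymous.
Position 2: none → 0 synonymous.
Position 3: ACU, ACC, ACG → 3 synonymous.
Total: 0 + 0 + 3 = 3.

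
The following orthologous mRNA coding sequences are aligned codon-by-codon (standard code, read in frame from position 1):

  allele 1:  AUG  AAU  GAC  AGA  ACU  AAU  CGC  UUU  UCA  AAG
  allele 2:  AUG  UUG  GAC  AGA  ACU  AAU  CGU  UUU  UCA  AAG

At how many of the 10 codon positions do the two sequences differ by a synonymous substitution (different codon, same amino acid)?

Codon 1: AUG Met / AUG Met — identical.
Codon 2: AAU Asn / UUG Leu — nonsynonymous.
Codon 3: GAC Asp / GAC Asp — identical.
Codon 4: AGA Arg / AGA Arg — identical.
Codon 5: ACU Thr / ACU Thr — identical.
Codon 6: AAU Asn / AAU Asn — identical.
Codon 7: CGC Arg / CGU Arg — synonymous.
Codon 8: UUU Phe / UUU Phe — identical.
Codon 9: UCA Ser / UCA Ser — identical.
Codon 10: AAG Lys / AAG Lys — identical.
Synonymous differences: 1.

1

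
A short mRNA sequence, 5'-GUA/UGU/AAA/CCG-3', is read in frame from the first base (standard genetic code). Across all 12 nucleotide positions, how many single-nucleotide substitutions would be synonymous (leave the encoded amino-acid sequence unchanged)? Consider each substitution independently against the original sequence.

8

Codon 1 (GUA, Val): 3 synonymous substitutions.
Codon 2 (UGU, Cys): 1 synonymous substitution.
Codon 3 (AAA, Lys): 1 synonymous substitution.
Codon 4 (CCG, Pro): 3 synonymous substitutions.
Total: 3 + 1 + 1 + 3 = 8.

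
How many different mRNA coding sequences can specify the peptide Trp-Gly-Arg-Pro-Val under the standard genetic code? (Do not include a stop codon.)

384

Trp: 1 codon.
Gly: 4 codons.
Arg: 6 codons.
Pro: 4 codons.
Val: 4 codons.
1 × 4 × 6 × 4 × 4 = 384.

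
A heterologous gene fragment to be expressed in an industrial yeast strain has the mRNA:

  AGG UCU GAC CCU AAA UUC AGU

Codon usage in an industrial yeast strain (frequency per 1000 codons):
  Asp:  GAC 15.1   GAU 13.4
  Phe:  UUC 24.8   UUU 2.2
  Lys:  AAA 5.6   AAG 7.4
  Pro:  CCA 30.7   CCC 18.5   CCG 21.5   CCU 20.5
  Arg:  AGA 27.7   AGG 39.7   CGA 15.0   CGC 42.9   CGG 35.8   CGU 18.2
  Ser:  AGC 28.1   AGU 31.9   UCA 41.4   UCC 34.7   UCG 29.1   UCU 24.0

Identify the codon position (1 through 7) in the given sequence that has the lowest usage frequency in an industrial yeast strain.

5

Codon 1 AGG (Arg): 39.7 per 1000.
Codon 2 UCU (Ser): 24.0 per 1000.
Codon 3 GAC (Asp): 15.1 per 1000.
Codon 4 CCU (Pro): 20.5 per 1000.
Codon 5 AAA (Lys): 5.6 per 1000.
Codon 6 UUC (Phe): 24.8 per 1000.
Codon 7 AGU (Ser): 31.9 per 1000.
Lowest frequency is 5.6 at codon 5.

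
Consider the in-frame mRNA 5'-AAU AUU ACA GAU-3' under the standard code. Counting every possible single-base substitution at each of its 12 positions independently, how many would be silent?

7

Codon 1 (AAU, Asn): 1 synonymous substitution.
Codon 2 (AUU, Ile): 2 synonymous substitutions.
Codon 3 (ACA, Thr): 3 synonymous substitutions.
Codon 4 (GAU, Asp): 1 synonymous substitution.
Total: 1 + 2 + 3 + 1 = 7.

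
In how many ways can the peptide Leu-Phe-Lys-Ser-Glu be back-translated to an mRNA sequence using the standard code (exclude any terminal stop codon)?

288

Leu: 6 codons.
Phe: 2 codons.
Lys: 2 codons.
Ser: 6 codons.
Glu: 2 codons.
6 × 2 × 2 × 6 × 2 = 288.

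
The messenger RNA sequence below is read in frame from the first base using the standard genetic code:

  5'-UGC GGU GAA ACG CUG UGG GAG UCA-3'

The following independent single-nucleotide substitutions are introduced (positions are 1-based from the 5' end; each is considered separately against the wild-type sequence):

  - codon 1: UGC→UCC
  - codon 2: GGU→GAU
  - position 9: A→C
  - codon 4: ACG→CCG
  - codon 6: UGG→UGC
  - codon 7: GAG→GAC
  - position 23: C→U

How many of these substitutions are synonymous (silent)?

0

Codon 1: UGC (Cys) → UCC (Ser) — missense.
Codon 2: GGU (Gly) → GAU (Asp) — missense.
Codon 3: GAA (Glu) → GAC (Asp) — missense.
Codon 4: ACG (Thr) → CCG (Pro) — missense.
Codon 6: UGG (Trp) → UGC (Cys) — missense.
Codon 7: GAG (Glu) → GAC (Asp) — missense.
Codon 8: UCA (Ser) → UUA (Leu) — missense.
Synonymous: 0 of 7.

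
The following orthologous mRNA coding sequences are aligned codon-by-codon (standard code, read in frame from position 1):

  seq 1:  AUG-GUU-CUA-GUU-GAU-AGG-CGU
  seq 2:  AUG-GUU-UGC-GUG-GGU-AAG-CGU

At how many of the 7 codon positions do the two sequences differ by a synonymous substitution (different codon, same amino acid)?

Codon 1: AUG Met / AUG Met — identical.
Codon 2: GUU Val / GUU Val — identical.
Codon 3: CUA Leu / UGC Cys — nonsynonymous.
Codon 4: GUU Val / GUG Val — synonymous.
Codon 5: GAU Asp / GGU Gly — nonsynonymous.
Codon 6: AGG Arg / AAG Lys — nonsynonymous.
Codon 7: CGU Arg / CGU Arg — identical.
Synonymous differences: 1.

1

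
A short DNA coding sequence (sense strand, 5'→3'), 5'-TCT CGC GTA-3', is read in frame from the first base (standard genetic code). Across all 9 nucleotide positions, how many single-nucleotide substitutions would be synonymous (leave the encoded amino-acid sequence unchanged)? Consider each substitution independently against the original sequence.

9

Codon 1 (TCT, Ser): 3 synonymous substitutions.
Codon 2 (CGC, Arg): 3 synonymous substitutions.
Codon 3 (GTA, Val): 3 synonymous substitutions.
Total: 3 + 3 + 3 = 9.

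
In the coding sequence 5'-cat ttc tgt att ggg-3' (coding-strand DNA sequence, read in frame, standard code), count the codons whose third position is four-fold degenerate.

Codon 1 CAT (His): third position 2-fold.
Codon 2 TTC (Phe): third position 2-fold.
Codon 3 TGT (Cys): third position 2-fold.
Codon 4 ATT (Ile): third position 3-fold.
Codon 5 GGG (Gly): third position 4-fold.
Four-fold degenerate third positions: 1.

1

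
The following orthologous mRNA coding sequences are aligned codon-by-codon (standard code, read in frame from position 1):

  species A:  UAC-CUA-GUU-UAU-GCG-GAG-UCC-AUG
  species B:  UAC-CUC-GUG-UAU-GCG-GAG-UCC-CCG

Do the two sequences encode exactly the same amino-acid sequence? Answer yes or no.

no

Codon 1: UAC Tyr / UAC Tyr — identical.
Codon 2: CUA Leu / CUC Leu — synonymous.
Codon 3: GUU Val / GUG Val — synonymous.
Codon 4: UAU Tyr / UAU Tyr — identical.
Codon 5: GCG Ala / GCG Ala — identical.
Codon 6: GAG Glu / GAG Glu — identical.
Codon 7: UCC Ser / UCC Ser — identical.
Codon 8: AUG Met / CCG Pro — nonsynonymous.
Nonsynonymous differences: 1 → different protein.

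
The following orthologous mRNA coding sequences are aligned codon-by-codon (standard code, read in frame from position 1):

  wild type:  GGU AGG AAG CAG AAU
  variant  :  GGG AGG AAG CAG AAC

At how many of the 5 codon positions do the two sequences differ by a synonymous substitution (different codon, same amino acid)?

2

Codon 1: GGU Gly / GGG Gly — synonymous.
Codon 2: AGG Arg / AGG Arg — identical.
Codon 3: AAG Lys / AAG Lys — identical.
Codon 4: CAG Gln / CAG Gln — identical.
Codon 5: AAU Asn / AAC Asn — synonymous.
Synonymous differences: 2.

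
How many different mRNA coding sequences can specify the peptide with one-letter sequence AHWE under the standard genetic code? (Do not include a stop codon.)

Ala: 4 codons.
His: 2 codons.
Trp: 1 codon.
Glu: 2 codons.
4 × 2 × 1 × 2 = 16.

16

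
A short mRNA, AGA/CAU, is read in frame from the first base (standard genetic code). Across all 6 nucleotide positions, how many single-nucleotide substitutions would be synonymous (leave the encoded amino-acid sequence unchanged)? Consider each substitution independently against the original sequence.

3

Codon 1 (AGA, Arg): 2 synonymous substitutions.
Codon 2 (CAU, His): 1 synonymous substitution.
Total: 2 + 1 = 3.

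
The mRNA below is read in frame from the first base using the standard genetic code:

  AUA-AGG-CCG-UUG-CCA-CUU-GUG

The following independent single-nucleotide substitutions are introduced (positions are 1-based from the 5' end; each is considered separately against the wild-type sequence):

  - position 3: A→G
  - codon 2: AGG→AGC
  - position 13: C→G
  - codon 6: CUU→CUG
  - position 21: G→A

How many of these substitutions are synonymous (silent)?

2

Codon 1: AUA (Ile) → AUG (Met) — missense.
Codon 2: AGG (Arg) → AGC (Ser) — missense.
Codon 5: CCA (Pro) → GCA (Ala) — missense.
Codon 6: CUU (Leu) → CUG (Leu) — synonymous.
Codon 7: GUG (Val) → GUA (Val) — synonymous.
Synonymous: 2 of 5.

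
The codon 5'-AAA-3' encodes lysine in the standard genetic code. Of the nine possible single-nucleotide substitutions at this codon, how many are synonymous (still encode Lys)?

1

Position 1: none → 0 synonymous.
Position 2: none → 0 synonymous.
Position 3: AAG → 1 synonymous.
Total: 0 + 0 + 1 = 1.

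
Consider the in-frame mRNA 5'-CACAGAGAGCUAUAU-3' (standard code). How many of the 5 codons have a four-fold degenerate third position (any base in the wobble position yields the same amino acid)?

Codon 1 CAC (His): third position 2-fold.
Codon 2 AGA (Arg): third position 2-fold.
Codon 3 GAG (Glu): third position 2-fold.
Codon 4 CUA (Leu): third position 4-fold.
Codon 5 UAU (Tyr): third position 2-fold.
Four-fold degenerate third positions: 1.

1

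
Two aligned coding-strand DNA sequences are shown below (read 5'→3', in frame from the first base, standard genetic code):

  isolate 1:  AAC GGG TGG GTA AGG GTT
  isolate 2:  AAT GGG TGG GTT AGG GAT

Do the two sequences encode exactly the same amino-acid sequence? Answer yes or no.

no

Codon 1: AAC Asn / AAT Asn — synonymous.
Codon 2: GGG Gly / GGG Gly — identical.
Codon 3: TGG Trp / TGG Trp — identical.
Codon 4: GTA Val / GTT Val — synonymous.
Codon 5: AGG Arg / AGG Arg — identical.
Codon 6: GTT Val / GAT Asp — nonsynonymous.
Nonsynonymous differences: 1 → different protein.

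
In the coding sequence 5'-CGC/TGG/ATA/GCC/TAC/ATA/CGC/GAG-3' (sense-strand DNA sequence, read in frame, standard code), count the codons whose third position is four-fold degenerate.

3

Codon 1 CGC (Arg): third position 4-fold.
Codon 2 TGG (Trp): third position 1-fold.
Codon 3 ATA (Ile): third position 3-fold.
Codon 4 GCC (Ala): third position 4-fold.
Codon 5 TAC (Tyr): third position 2-fold.
Codon 6 ATA (Ile): third position 3-fold.
Codon 7 CGC (Arg): third position 4-fold.
Codon 8 GAG (Glu): third position 2-fold.
Four-fold degenerate third positions: 3.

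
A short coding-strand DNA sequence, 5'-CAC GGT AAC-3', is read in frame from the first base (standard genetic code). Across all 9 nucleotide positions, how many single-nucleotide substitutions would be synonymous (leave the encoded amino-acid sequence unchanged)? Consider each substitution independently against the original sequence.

Codon 1 (CAC, His): 1 synonymous substitution.
Codon 2 (GGT, Gly): 3 synonymous substitutions.
Codon 3 (AAC, Asn): 1 synonymous substitution.
Total: 1 + 3 + 1 = 5.

5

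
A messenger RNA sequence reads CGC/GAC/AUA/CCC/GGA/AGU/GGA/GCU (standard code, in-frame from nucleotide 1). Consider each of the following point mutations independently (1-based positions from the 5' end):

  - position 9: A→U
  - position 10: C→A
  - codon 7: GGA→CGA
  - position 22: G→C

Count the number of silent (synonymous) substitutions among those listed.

1

Codon 3: AUA (Ile) → AUU (Ile) — synonymous.
Codon 4: CCC (Pro) → ACC (Thr) — missense.
Codon 7: GGA (Gly) → CGA (Arg) — missense.
Codon 8: GCU (Ala) → CCU (Pro) — missense.
Synonymous: 1 of 4.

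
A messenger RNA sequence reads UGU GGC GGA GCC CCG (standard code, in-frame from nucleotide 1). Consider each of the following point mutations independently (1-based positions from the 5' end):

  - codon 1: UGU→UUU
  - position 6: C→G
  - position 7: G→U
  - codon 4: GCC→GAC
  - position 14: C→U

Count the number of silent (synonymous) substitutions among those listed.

Codon 1: UGU (Cys) → UUU (Phe) — missense.
Codon 2: GGC (Gly) → GGG (Gly) — synonymous.
Codon 3: GGA (Gly) → UGA (Stop) — nonsense.
Codon 4: GCC (Ala) → GAC (Asp) — missense.
Codon 5: CCG (Pro) → CUG (Leu) — missense.
Synonymous: 1 of 5.

1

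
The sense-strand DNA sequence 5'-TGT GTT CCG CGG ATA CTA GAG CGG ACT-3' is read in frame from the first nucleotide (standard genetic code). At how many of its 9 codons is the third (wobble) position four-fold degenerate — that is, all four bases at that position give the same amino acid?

Codon 1 TGT (Cys): third position 2-fold.
Codon 2 GTT (Val): third position 4-fold.
Codon 3 CCG (Pro): third position 4-fold.
Codon 4 CGG (Arg): third position 4-fold.
Codon 5 ATA (Ile): third position 3-fold.
Codon 6 CTA (Leu): third position 4-fold.
Codon 7 GAG (Glu): third position 2-fold.
Codon 8 CGG (Arg): third position 4-fold.
Codon 9 ACT (Thr): third position 4-fold.
Four-fold degenerate third positions: 6.

6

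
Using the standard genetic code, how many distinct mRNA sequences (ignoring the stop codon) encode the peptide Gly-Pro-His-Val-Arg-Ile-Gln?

4608

Gly: 4 codons.
Pro: 4 codons.
His: 2 codons.
Val: 4 codons.
Arg: 6 codons.
Ile: 3 codons.
Gln: 2 codons.
4 × 4 × 2 × 4 × 6 × 3 × 2 = 4608.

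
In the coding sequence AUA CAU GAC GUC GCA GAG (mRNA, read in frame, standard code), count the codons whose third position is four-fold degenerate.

2

Codon 1 AUA (Ile): third position 3-fold.
Codon 2 CAU (His): third position 2-fold.
Codon 3 GAC (Asp): third position 2-fold.
Codon 4 GUC (Val): third position 4-fold.
Codon 5 GCA (Ala): third position 4-fold.
Codon 6 GAG (Glu): third position 2-fold.
Four-fold degenerate third positions: 2.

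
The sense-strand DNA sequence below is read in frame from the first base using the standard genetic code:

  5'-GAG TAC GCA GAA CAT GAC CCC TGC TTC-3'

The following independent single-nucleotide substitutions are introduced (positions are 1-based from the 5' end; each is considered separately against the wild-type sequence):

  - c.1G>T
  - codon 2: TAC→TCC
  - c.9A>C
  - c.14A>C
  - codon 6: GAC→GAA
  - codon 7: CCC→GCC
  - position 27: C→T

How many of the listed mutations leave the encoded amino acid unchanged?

Codon 1: GAG (Glu) → TAG (Stop) — nonsense.
Codon 2: TAC (Tyr) → TCC (Ser) — missense.
Codon 3: GCA (Ala) → GCC (Ala) — synonymous.
Codon 5: CAT (His) → CCT (Pro) — missense.
Codon 6: GAC (Asp) → GAA (Glu) — missense.
Codon 7: CCC (Pro) → GCC (Ala) — missense.
Codon 9: TTC (Phe) → TTT (Phe) — synonymous.
Synonymous: 2 of 7.

2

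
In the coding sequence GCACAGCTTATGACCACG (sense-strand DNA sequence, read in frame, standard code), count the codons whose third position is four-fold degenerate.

Codon 1 GCA (Ala): third position 4-fold.
Codon 2 CAG (Gln): third position 2-fold.
Codon 3 CTT (Leu): third position 4-fold.
Codon 4 ATG (Met): third position 1-fold.
Codon 5 ACC (Thr): third position 4-fold.
Codon 6 ACG (Thr): third position 4-fold.
Four-fold degenerate third positions: 4.

4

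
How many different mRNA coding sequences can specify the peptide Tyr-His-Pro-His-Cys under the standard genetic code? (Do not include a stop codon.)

64

Tyr: 2 codons.
His: 2 codons.
Pro: 4 codons.
His: 2 codons.
Cys: 2 codons.
2 × 2 × 4 × 2 × 2 = 64.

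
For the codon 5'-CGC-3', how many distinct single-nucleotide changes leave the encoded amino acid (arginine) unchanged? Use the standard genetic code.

3

Position 1: none → 0 synonymous.
Position 2: none → 0 synonymous.
Position 3: CGU, CGA, CGG → 3 synonymous.
Total: 0 + 0 + 3 = 3.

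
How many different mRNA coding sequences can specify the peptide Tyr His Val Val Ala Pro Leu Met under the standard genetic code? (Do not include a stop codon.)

Tyr: 2 codons.
His: 2 codons.
Val: 4 codons.
Val: 4 codons.
Ala: 4 codons.
Pro: 4 codons.
Leu: 6 codons.
Met: 1 codon.
2 × 2 × 4 × 4 × 4 × 4 × 6 × 1 = 6144.

6144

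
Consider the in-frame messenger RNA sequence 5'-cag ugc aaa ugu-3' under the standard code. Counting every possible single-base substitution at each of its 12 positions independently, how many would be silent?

4

Codon 1 (CAG, Gln): 1 synonymous substitution.
Codon 2 (UGC, Cys): 1 synonymous substitution.
Codon 3 (AAA, Lys): 1 synonymous substitution.
Codon 4 (UGU, Cys): 1 synonymous substitution.
Total: 1 + 1 + 1 + 1 = 4.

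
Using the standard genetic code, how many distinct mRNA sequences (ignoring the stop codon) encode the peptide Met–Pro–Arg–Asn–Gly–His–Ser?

2304

Met: 1 codon.
Pro: 4 codons.
Arg: 6 codons.
Asn: 2 codons.
Gly: 4 codons.
His: 2 codons.
Ser: 6 codons.
1 × 4 × 6 × 2 × 4 × 2 × 6 = 2304.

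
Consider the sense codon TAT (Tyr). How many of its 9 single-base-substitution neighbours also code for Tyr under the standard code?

Position 1: none → 0 synonymous.
Position 2: none → 0 synonymous.
Position 3: TAC → 1 synonymous.
Total: 0 + 0 + 1 = 1.

1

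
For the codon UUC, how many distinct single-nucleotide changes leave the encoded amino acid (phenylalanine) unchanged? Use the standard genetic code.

Position 1: none → 0 synonymous.
Position 2: none → 0 synonymous.
Position 3: UUU → 1 synonymous.
Total: 0 + 0 + 1 = 1.

1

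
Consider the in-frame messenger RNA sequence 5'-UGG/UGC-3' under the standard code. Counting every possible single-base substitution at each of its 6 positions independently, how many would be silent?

1

Codon 1 (UGG, Trp): 0 synonymous substitutions.
Codon 2 (UGC, Cys): 1 synonymous substitution.
Total: 0 + 1 = 1.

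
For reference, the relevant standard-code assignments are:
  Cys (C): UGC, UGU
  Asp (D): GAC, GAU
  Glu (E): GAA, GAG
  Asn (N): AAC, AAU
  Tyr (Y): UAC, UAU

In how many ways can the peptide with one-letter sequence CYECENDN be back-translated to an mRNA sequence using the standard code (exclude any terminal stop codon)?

Cys: 2 codons.
Tyr: 2 codons.
Glu: 2 codons.
Cys: 2 codons.
Glu: 2 codons.
Asn: 2 codons.
Asp: 2 codons.
Asn: 2 codons.
2 × 2 × 2 × 2 × 2 × 2 × 2 × 2 = 256.

256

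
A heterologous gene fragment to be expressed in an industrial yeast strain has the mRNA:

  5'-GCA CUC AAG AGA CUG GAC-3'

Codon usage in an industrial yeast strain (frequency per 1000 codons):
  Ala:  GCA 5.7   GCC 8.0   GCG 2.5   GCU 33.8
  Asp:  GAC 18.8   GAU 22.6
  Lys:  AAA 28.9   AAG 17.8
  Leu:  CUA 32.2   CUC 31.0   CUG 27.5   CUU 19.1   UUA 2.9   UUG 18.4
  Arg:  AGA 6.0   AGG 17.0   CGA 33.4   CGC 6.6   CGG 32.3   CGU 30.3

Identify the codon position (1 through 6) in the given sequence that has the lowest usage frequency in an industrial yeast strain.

Codon 1 GCA (Ala): 5.7 per 1000.
Codon 2 CUC (Leu): 31.0 per 1000.
Codon 3 AAG (Lys): 17.8 per 1000.
Codon 4 AGA (Arg): 6.0 per 1000.
Codon 5 CUG (Leu): 27.5 per 1000.
Codon 6 GAC (Asp): 18.8 per 1000.
Lowest frequency is 5.7 at codon 1.

1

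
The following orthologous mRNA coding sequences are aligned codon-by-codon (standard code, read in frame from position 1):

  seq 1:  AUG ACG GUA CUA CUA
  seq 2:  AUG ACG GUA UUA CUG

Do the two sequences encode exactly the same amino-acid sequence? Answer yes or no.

yes

Codon 1: AUG Met / AUG Met — identical.
Codon 2: ACG Thr / ACG Thr — identical.
Codon 3: GUA Val / GUA Val — identical.
Codon 4: CUA Leu / UUA Leu — synonymous.
Codon 5: CUA Leu / CUG Leu — synonymous.
Nonsynonymous differences: 0 → same protein.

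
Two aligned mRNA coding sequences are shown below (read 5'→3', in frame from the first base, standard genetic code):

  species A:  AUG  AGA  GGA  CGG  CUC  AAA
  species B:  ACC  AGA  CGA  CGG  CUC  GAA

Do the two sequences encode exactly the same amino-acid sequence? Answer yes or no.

Codon 1: AUG Met / ACC Thr — nonsynonymous.
Codon 2: AGA Arg / AGA Arg — identical.
Codon 3: GGA Gly / CGA Arg — nonsynonymous.
Codon 4: CGG Arg / CGG Arg — identical.
Codon 5: CUC Leu / CUC Leu — identical.
Codon 6: AAA Lys / GAA Glu — nonsynonymous.
Nonsynonymous differences: 3 → different protein.

no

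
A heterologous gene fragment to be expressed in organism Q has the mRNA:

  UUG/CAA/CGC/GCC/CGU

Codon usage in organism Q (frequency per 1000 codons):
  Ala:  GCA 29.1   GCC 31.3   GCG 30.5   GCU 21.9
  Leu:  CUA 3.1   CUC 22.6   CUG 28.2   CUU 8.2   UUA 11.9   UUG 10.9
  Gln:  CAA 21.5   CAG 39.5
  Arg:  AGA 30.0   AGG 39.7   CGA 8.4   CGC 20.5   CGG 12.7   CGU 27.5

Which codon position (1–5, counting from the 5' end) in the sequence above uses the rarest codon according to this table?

Codon 1 UUG (Leu): 10.9 per 1000.
Codon 2 CAA (Gln): 21.5 per 1000.
Codon 3 CGC (Arg): 20.5 per 1000.
Codon 4 GCC (Ala): 31.3 per 1000.
Codon 5 CGU (Arg): 27.5 per 1000.
Lowest frequency is 10.9 at codon 1.

1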